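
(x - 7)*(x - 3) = x^2 - 10*x + 21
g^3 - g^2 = g^2*(g - 1)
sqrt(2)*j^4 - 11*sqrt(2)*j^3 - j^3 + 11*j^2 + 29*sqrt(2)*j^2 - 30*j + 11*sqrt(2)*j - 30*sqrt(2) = (j - 6)*(j - 5)*(j - sqrt(2))*(sqrt(2)*j + 1)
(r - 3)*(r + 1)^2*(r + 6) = r^4 + 5*r^3 - 11*r^2 - 33*r - 18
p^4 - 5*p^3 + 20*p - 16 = (p - 4)*(p - 2)*(p - 1)*(p + 2)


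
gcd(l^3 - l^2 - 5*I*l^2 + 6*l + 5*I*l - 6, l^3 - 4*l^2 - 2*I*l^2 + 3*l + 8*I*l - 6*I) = l - 1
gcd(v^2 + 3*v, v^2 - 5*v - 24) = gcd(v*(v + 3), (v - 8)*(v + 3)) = v + 3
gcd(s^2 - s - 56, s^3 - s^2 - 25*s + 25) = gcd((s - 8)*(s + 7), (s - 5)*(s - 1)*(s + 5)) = 1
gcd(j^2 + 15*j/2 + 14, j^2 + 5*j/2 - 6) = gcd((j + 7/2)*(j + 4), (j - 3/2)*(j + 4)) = j + 4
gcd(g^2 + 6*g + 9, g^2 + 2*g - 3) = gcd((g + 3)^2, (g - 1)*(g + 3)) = g + 3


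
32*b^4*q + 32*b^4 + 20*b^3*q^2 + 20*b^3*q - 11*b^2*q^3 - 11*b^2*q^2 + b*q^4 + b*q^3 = (-8*b + q)*(-4*b + q)*(b + q)*(b*q + b)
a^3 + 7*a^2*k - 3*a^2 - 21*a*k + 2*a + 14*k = (a - 2)*(a - 1)*(a + 7*k)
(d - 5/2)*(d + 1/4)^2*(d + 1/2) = d^4 - 3*d^3/2 - 35*d^2/16 - 3*d/4 - 5/64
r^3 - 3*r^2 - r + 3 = (r - 3)*(r - 1)*(r + 1)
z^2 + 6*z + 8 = (z + 2)*(z + 4)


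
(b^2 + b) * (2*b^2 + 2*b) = 2*b^4 + 4*b^3 + 2*b^2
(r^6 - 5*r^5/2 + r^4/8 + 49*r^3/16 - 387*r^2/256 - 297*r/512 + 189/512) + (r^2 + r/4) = r^6 - 5*r^5/2 + r^4/8 + 49*r^3/16 - 131*r^2/256 - 169*r/512 + 189/512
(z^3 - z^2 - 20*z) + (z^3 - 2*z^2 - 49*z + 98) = 2*z^3 - 3*z^2 - 69*z + 98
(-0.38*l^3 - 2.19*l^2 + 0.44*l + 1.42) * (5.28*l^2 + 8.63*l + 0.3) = -2.0064*l^5 - 14.8426*l^4 - 16.6905*l^3 + 10.6378*l^2 + 12.3866*l + 0.426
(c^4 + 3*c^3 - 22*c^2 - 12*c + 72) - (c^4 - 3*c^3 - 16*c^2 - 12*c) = 6*c^3 - 6*c^2 + 72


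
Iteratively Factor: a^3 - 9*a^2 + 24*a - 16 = (a - 4)*(a^2 - 5*a + 4) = (a - 4)*(a - 1)*(a - 4)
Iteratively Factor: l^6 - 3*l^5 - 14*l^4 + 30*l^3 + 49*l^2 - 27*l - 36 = (l + 1)*(l^5 - 4*l^4 - 10*l^3 + 40*l^2 + 9*l - 36) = (l - 1)*(l + 1)*(l^4 - 3*l^3 - 13*l^2 + 27*l + 36) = (l - 1)*(l + 1)^2*(l^3 - 4*l^2 - 9*l + 36) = (l - 4)*(l - 1)*(l + 1)^2*(l^2 - 9) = (l - 4)*(l - 3)*(l - 1)*(l + 1)^2*(l + 3)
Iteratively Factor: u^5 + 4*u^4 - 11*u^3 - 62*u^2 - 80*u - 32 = (u + 4)*(u^4 - 11*u^2 - 18*u - 8) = (u - 4)*(u + 4)*(u^3 + 4*u^2 + 5*u + 2) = (u - 4)*(u + 2)*(u + 4)*(u^2 + 2*u + 1) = (u - 4)*(u + 1)*(u + 2)*(u + 4)*(u + 1)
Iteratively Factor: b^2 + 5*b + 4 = (b + 4)*(b + 1)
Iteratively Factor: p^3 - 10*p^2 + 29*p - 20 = (p - 4)*(p^2 - 6*p + 5) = (p - 5)*(p - 4)*(p - 1)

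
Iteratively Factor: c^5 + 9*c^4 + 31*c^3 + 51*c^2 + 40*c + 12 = (c + 1)*(c^4 + 8*c^3 + 23*c^2 + 28*c + 12) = (c + 1)*(c + 2)*(c^3 + 6*c^2 + 11*c + 6) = (c + 1)*(c + 2)^2*(c^2 + 4*c + 3) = (c + 1)*(c + 2)^2*(c + 3)*(c + 1)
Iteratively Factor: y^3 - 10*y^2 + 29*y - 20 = (y - 1)*(y^2 - 9*y + 20) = (y - 5)*(y - 1)*(y - 4)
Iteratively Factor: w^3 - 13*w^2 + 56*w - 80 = (w - 4)*(w^2 - 9*w + 20) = (w - 4)^2*(w - 5)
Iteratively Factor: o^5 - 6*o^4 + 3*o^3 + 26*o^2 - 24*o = (o + 2)*(o^4 - 8*o^3 + 19*o^2 - 12*o) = (o - 3)*(o + 2)*(o^3 - 5*o^2 + 4*o) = (o - 4)*(o - 3)*(o + 2)*(o^2 - o) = (o - 4)*(o - 3)*(o - 1)*(o + 2)*(o)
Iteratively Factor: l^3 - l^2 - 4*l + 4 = (l + 2)*(l^2 - 3*l + 2) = (l - 1)*(l + 2)*(l - 2)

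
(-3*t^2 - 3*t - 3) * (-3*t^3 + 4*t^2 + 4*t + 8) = 9*t^5 - 3*t^4 - 15*t^3 - 48*t^2 - 36*t - 24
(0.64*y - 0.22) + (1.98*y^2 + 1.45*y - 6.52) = 1.98*y^2 + 2.09*y - 6.74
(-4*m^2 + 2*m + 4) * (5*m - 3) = -20*m^3 + 22*m^2 + 14*m - 12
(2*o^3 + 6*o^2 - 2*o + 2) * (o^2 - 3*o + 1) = 2*o^5 - 18*o^3 + 14*o^2 - 8*o + 2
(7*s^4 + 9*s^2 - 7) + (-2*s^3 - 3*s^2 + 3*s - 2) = 7*s^4 - 2*s^3 + 6*s^2 + 3*s - 9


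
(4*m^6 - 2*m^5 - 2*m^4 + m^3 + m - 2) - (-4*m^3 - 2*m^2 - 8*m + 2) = 4*m^6 - 2*m^5 - 2*m^4 + 5*m^3 + 2*m^2 + 9*m - 4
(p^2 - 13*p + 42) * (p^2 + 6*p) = p^4 - 7*p^3 - 36*p^2 + 252*p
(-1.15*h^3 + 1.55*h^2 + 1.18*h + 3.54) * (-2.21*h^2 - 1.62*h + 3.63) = 2.5415*h^5 - 1.5625*h^4 - 9.2933*h^3 - 4.1085*h^2 - 1.4514*h + 12.8502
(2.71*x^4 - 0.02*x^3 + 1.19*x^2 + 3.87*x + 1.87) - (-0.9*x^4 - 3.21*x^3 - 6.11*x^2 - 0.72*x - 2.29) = 3.61*x^4 + 3.19*x^3 + 7.3*x^2 + 4.59*x + 4.16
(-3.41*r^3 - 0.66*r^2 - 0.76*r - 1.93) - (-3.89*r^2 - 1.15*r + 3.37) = -3.41*r^3 + 3.23*r^2 + 0.39*r - 5.3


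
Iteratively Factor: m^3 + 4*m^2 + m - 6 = (m + 3)*(m^2 + m - 2) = (m - 1)*(m + 3)*(m + 2)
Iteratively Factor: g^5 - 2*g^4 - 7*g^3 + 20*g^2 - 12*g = (g - 1)*(g^4 - g^3 - 8*g^2 + 12*g) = (g - 2)*(g - 1)*(g^3 + g^2 - 6*g) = g*(g - 2)*(g - 1)*(g^2 + g - 6) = g*(g - 2)^2*(g - 1)*(g + 3)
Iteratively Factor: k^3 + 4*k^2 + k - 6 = (k + 3)*(k^2 + k - 2) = (k - 1)*(k + 3)*(k + 2)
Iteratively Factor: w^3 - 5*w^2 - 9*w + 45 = (w + 3)*(w^2 - 8*w + 15) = (w - 3)*(w + 3)*(w - 5)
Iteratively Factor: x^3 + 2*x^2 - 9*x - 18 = (x + 3)*(x^2 - x - 6) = (x + 2)*(x + 3)*(x - 3)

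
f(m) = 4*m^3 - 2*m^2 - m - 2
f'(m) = 12*m^2 - 4*m - 1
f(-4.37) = -369.64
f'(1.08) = 8.68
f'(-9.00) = 1007.00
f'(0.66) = 1.59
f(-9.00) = -3071.00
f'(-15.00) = 2759.00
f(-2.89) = -112.36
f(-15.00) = -13937.00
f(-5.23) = -623.70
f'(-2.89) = 110.79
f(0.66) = -2.38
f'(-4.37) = 245.64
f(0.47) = -2.50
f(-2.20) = -52.07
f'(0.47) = -0.23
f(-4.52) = -407.72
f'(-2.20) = 65.88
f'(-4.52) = 262.24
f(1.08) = -0.37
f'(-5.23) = 348.15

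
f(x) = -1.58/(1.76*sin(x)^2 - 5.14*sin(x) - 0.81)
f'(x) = -1.58*(-3.52*sin(x)*cos(x) + 5.14*cos(x))/(1.76*sin(x)^2 - 5.14*sin(x) - 0.81)^2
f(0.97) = 0.41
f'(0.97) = -0.13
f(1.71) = 0.38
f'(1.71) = 0.02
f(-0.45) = -0.90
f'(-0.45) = -3.07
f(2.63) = 0.54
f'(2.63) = 0.56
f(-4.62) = 0.38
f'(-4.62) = 0.01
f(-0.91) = -0.36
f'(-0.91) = -0.41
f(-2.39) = -0.45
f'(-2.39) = 0.70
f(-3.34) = 0.90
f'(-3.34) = 2.24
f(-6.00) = 0.75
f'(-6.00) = -1.42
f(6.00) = -2.07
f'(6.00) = -15.93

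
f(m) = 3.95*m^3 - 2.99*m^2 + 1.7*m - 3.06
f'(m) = 11.85*m^2 - 5.98*m + 1.7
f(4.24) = 251.48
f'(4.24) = 189.38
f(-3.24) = -174.30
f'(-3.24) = 145.47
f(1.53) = 6.69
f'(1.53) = 20.29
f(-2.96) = -136.73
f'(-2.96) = 123.23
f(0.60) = -2.26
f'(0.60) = 2.38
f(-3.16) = -162.93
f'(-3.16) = 138.93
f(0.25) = -2.76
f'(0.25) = 0.95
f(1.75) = 11.93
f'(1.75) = 27.53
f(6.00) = 752.70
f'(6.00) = 392.42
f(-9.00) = -3140.10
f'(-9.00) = 1015.37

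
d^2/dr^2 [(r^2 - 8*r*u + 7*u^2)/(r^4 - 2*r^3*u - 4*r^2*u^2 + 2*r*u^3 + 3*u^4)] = 2*(3*r^3 - 51*r^2*u + 161*r*u^2 - 169*u^3)/(r^7 - 5*r^6*u - 3*r^5*u^2 + 31*r^4*u^3 + 19*r^3*u^4 - 63*r^2*u^5 - 81*r*u^6 - 27*u^7)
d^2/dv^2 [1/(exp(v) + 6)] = (exp(v) - 6)*exp(v)/(exp(v) + 6)^3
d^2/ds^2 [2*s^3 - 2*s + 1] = 12*s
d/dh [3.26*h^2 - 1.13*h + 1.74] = 6.52*h - 1.13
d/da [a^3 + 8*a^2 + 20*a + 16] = 3*a^2 + 16*a + 20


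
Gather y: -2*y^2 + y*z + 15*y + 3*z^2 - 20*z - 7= -2*y^2 + y*(z + 15) + 3*z^2 - 20*z - 7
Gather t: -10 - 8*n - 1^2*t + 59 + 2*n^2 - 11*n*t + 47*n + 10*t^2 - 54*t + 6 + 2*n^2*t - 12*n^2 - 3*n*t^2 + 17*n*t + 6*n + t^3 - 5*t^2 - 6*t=-10*n^2 + 45*n + t^3 + t^2*(5 - 3*n) + t*(2*n^2 + 6*n - 61) + 55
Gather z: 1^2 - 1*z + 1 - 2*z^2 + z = 2 - 2*z^2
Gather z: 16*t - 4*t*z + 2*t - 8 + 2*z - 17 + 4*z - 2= 18*t + z*(6 - 4*t) - 27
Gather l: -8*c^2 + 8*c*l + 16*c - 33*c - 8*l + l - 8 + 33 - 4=-8*c^2 - 17*c + l*(8*c - 7) + 21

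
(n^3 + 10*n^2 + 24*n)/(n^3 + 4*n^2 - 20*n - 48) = n*(n + 4)/(n^2 - 2*n - 8)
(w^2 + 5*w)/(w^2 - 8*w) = (w + 5)/(w - 8)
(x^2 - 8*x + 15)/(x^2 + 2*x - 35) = (x - 3)/(x + 7)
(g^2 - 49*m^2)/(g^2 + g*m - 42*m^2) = (g - 7*m)/(g - 6*m)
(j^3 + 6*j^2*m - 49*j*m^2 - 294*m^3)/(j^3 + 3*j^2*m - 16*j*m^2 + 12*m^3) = (j^2 - 49*m^2)/(j^2 - 3*j*m + 2*m^2)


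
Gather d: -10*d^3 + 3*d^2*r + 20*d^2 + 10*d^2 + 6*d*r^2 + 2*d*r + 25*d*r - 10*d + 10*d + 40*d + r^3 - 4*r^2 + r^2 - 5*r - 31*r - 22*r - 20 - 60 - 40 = -10*d^3 + d^2*(3*r + 30) + d*(6*r^2 + 27*r + 40) + r^3 - 3*r^2 - 58*r - 120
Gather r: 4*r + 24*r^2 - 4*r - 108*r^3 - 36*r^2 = -108*r^3 - 12*r^2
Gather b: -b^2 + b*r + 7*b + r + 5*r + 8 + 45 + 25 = -b^2 + b*(r + 7) + 6*r + 78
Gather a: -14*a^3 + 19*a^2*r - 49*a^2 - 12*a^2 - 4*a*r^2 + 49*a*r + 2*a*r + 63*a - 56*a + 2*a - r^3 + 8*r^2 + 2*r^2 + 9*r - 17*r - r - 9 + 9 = -14*a^3 + a^2*(19*r - 61) + a*(-4*r^2 + 51*r + 9) - r^3 + 10*r^2 - 9*r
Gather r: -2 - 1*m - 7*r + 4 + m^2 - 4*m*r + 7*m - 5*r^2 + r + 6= m^2 + 6*m - 5*r^2 + r*(-4*m - 6) + 8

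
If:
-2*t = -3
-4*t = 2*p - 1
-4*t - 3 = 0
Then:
No Solution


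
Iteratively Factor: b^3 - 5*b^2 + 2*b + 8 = (b - 2)*(b^2 - 3*b - 4) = (b - 2)*(b + 1)*(b - 4)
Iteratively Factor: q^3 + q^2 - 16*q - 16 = (q + 4)*(q^2 - 3*q - 4) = (q - 4)*(q + 4)*(q + 1)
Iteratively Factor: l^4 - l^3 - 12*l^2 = (l)*(l^3 - l^2 - 12*l) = l^2*(l^2 - l - 12) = l^2*(l - 4)*(l + 3)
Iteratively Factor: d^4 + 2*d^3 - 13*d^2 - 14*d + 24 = (d - 3)*(d^3 + 5*d^2 + 2*d - 8) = (d - 3)*(d - 1)*(d^2 + 6*d + 8) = (d - 3)*(d - 1)*(d + 4)*(d + 2)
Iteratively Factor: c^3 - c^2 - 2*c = (c)*(c^2 - c - 2) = c*(c + 1)*(c - 2)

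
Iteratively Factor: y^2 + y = (y)*(y + 1)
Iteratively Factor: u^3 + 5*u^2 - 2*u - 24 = (u + 4)*(u^2 + u - 6) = (u - 2)*(u + 4)*(u + 3)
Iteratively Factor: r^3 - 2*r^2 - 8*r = (r + 2)*(r^2 - 4*r) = (r - 4)*(r + 2)*(r)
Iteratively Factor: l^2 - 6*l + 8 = (l - 4)*(l - 2)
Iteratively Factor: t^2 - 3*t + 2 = (t - 1)*(t - 2)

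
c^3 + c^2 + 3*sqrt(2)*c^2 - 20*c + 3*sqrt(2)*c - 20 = (c + 1)*(c - 2*sqrt(2))*(c + 5*sqrt(2))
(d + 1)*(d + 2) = d^2 + 3*d + 2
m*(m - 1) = m^2 - m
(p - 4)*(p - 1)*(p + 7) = p^3 + 2*p^2 - 31*p + 28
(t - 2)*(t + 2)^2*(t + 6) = t^4 + 8*t^3 + 8*t^2 - 32*t - 48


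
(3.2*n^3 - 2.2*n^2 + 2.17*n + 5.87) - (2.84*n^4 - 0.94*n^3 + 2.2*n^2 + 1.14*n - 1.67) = -2.84*n^4 + 4.14*n^3 - 4.4*n^2 + 1.03*n + 7.54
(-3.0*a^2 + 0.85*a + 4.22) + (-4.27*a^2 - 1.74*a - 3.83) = -7.27*a^2 - 0.89*a + 0.39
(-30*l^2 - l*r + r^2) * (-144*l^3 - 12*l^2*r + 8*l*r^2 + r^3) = 4320*l^5 + 504*l^4*r - 372*l^3*r^2 - 50*l^2*r^3 + 7*l*r^4 + r^5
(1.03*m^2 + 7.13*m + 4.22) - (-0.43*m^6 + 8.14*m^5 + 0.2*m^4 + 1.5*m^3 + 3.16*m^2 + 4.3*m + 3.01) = 0.43*m^6 - 8.14*m^5 - 0.2*m^4 - 1.5*m^3 - 2.13*m^2 + 2.83*m + 1.21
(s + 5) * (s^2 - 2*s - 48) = s^3 + 3*s^2 - 58*s - 240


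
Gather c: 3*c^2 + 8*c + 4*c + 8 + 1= 3*c^2 + 12*c + 9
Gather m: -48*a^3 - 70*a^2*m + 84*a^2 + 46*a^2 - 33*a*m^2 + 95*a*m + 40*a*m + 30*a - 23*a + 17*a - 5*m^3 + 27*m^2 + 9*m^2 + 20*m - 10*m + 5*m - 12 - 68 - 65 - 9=-48*a^3 + 130*a^2 + 24*a - 5*m^3 + m^2*(36 - 33*a) + m*(-70*a^2 + 135*a + 15) - 154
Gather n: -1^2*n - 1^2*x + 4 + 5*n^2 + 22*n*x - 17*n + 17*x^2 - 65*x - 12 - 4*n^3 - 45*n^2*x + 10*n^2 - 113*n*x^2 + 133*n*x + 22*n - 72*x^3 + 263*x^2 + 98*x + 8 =-4*n^3 + n^2*(15 - 45*x) + n*(-113*x^2 + 155*x + 4) - 72*x^3 + 280*x^2 + 32*x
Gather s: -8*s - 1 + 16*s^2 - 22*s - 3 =16*s^2 - 30*s - 4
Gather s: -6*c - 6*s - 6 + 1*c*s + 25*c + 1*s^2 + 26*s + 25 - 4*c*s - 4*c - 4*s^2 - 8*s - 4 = 15*c - 3*s^2 + s*(12 - 3*c) + 15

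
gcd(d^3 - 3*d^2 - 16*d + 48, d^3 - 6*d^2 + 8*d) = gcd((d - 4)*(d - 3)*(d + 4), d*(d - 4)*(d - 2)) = d - 4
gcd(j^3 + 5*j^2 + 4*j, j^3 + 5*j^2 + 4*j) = j^3 + 5*j^2 + 4*j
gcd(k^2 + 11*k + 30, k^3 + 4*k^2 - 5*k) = k + 5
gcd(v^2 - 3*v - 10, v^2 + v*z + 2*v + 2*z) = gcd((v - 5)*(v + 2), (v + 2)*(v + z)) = v + 2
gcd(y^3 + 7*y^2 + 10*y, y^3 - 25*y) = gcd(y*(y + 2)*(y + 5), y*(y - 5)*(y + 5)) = y^2 + 5*y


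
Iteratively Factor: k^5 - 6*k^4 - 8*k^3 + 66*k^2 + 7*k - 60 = (k + 3)*(k^4 - 9*k^3 + 19*k^2 + 9*k - 20) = (k - 1)*(k + 3)*(k^3 - 8*k^2 + 11*k + 20) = (k - 1)*(k + 1)*(k + 3)*(k^2 - 9*k + 20) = (k - 5)*(k - 1)*(k + 1)*(k + 3)*(k - 4)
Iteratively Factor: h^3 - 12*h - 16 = (h + 2)*(h^2 - 2*h - 8) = (h - 4)*(h + 2)*(h + 2)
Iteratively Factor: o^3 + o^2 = (o + 1)*(o^2) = o*(o + 1)*(o)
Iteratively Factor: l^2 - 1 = (l - 1)*(l + 1)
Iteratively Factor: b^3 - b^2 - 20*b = (b)*(b^2 - b - 20) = b*(b - 5)*(b + 4)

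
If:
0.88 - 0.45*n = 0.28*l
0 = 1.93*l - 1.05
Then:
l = 0.54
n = 1.62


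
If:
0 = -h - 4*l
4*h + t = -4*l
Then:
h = -t/3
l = t/12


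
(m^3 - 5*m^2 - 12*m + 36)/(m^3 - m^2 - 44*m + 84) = (m + 3)/(m + 7)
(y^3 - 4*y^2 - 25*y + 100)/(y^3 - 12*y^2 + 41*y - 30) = (y^2 + y - 20)/(y^2 - 7*y + 6)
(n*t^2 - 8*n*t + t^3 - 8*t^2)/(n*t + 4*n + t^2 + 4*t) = t*(t - 8)/(t + 4)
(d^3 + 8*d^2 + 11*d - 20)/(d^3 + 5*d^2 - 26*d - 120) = (d^2 + 4*d - 5)/(d^2 + d - 30)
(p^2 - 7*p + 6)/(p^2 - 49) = (p^2 - 7*p + 6)/(p^2 - 49)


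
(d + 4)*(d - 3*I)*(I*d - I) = I*d^3 + 3*d^2 + 3*I*d^2 + 9*d - 4*I*d - 12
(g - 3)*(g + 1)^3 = g^4 - 6*g^2 - 8*g - 3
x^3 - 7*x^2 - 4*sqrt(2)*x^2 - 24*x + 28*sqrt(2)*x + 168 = (x - 7)*(x - 6*sqrt(2))*(x + 2*sqrt(2))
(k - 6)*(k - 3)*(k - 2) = k^3 - 11*k^2 + 36*k - 36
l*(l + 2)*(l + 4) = l^3 + 6*l^2 + 8*l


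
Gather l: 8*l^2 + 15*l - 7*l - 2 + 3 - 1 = 8*l^2 + 8*l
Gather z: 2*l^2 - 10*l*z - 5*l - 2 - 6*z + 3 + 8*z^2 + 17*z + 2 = 2*l^2 - 5*l + 8*z^2 + z*(11 - 10*l) + 3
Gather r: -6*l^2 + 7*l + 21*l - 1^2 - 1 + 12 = -6*l^2 + 28*l + 10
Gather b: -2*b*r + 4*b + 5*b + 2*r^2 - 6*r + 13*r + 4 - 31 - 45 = b*(9 - 2*r) + 2*r^2 + 7*r - 72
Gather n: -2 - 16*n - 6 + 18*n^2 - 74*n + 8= 18*n^2 - 90*n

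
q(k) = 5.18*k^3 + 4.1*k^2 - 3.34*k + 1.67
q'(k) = 15.54*k^2 + 8.2*k - 3.34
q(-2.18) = -25.23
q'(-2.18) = 52.64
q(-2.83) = -73.45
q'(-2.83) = 97.91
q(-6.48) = -1213.99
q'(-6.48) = 596.05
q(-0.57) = 3.95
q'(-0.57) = -2.97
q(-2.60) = -52.97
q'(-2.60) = 80.39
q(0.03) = 1.57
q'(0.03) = -3.08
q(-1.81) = -9.57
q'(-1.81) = 32.73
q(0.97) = 7.02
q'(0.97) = 19.24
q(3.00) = 168.41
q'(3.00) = 161.12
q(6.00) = 1248.11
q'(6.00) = 605.30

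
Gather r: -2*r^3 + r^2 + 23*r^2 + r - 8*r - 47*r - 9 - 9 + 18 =-2*r^3 + 24*r^2 - 54*r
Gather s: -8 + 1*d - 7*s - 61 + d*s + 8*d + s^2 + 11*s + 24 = 9*d + s^2 + s*(d + 4) - 45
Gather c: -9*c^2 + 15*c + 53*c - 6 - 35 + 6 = -9*c^2 + 68*c - 35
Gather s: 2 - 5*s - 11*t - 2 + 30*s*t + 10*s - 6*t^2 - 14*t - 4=s*(30*t + 5) - 6*t^2 - 25*t - 4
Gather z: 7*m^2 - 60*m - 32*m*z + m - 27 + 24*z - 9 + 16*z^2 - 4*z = 7*m^2 - 59*m + 16*z^2 + z*(20 - 32*m) - 36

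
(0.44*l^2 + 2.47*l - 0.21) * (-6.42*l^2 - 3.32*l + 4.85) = -2.8248*l^4 - 17.3182*l^3 - 4.7182*l^2 + 12.6767*l - 1.0185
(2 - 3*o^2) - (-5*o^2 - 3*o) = 2*o^2 + 3*o + 2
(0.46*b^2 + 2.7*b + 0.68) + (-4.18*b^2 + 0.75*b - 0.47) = -3.72*b^2 + 3.45*b + 0.21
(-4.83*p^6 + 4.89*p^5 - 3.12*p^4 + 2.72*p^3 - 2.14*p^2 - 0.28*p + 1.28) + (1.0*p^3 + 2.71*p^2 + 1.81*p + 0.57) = -4.83*p^6 + 4.89*p^5 - 3.12*p^4 + 3.72*p^3 + 0.57*p^2 + 1.53*p + 1.85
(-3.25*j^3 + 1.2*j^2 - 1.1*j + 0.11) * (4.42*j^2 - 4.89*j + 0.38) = -14.365*j^5 + 21.1965*j^4 - 11.965*j^3 + 6.3212*j^2 - 0.9559*j + 0.0418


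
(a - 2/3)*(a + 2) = a^2 + 4*a/3 - 4/3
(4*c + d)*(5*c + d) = 20*c^2 + 9*c*d + d^2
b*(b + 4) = b^2 + 4*b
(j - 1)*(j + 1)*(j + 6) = j^3 + 6*j^2 - j - 6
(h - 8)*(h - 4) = h^2 - 12*h + 32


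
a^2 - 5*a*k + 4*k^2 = (a - 4*k)*(a - k)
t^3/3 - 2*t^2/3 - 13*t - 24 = (t/3 + 1)*(t - 8)*(t + 3)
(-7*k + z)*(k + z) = -7*k^2 - 6*k*z + z^2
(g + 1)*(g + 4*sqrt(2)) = g^2 + g + 4*sqrt(2)*g + 4*sqrt(2)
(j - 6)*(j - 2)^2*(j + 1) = j^4 - 9*j^3 + 18*j^2 + 4*j - 24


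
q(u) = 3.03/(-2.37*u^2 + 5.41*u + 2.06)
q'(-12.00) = -0.00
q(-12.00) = -0.01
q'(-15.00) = -0.00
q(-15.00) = -0.00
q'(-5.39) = -0.01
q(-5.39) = -0.03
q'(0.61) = -0.38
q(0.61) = 0.68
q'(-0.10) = -7.97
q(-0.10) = 2.03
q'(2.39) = 8.50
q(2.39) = 2.09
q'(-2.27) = -0.10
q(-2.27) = -0.14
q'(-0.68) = -3.55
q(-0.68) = -1.12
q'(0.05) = -2.90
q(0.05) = 1.30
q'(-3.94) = -0.02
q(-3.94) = -0.05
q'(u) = 3.03*(4.74*u - 5.41)/(-2.37*u^2 + 5.41*u + 2.06)^2 = (14.3622*u - 16.3923)/(-2.37*u^2 + 5.41*u + 2.06)^2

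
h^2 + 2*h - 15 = (h - 3)*(h + 5)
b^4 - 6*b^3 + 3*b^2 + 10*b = b*(b - 5)*(b - 2)*(b + 1)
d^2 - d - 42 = (d - 7)*(d + 6)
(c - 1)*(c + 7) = c^2 + 6*c - 7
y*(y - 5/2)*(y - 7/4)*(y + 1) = y^4 - 13*y^3/4 + y^2/8 + 35*y/8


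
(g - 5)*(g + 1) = g^2 - 4*g - 5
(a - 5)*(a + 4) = a^2 - a - 20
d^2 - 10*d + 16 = (d - 8)*(d - 2)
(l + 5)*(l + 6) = l^2 + 11*l + 30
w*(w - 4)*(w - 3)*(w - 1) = w^4 - 8*w^3 + 19*w^2 - 12*w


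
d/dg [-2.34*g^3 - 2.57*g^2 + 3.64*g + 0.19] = -7.02*g^2 - 5.14*g + 3.64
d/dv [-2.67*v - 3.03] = -2.67000000000000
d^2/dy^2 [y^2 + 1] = 2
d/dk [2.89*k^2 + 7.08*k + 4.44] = 5.78*k + 7.08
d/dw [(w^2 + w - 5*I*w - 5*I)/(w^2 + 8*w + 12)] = (w^2*(7 + 5*I) + w*(24 + 10*I) + 12 - 20*I)/(w^4 + 16*w^3 + 88*w^2 + 192*w + 144)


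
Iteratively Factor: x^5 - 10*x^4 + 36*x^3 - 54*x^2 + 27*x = (x - 3)*(x^4 - 7*x^3 + 15*x^2 - 9*x) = x*(x - 3)*(x^3 - 7*x^2 + 15*x - 9) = x*(x - 3)*(x - 1)*(x^2 - 6*x + 9) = x*(x - 3)^2*(x - 1)*(x - 3)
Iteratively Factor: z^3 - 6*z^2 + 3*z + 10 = (z - 2)*(z^2 - 4*z - 5) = (z - 2)*(z + 1)*(z - 5)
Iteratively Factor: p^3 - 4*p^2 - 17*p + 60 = (p - 5)*(p^2 + p - 12) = (p - 5)*(p + 4)*(p - 3)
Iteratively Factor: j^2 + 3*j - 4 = (j - 1)*(j + 4)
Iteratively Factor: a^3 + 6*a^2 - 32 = (a - 2)*(a^2 + 8*a + 16) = (a - 2)*(a + 4)*(a + 4)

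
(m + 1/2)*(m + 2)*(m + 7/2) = m^3 + 6*m^2 + 39*m/4 + 7/2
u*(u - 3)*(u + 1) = u^3 - 2*u^2 - 3*u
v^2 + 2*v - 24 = (v - 4)*(v + 6)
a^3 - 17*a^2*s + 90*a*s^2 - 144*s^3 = (a - 8*s)*(a - 6*s)*(a - 3*s)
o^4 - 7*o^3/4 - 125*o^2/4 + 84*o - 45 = (o - 5)*(o - 2)*(o - 3/4)*(o + 6)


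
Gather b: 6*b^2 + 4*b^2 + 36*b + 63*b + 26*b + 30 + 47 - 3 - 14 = 10*b^2 + 125*b + 60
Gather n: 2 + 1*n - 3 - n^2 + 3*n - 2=-n^2 + 4*n - 3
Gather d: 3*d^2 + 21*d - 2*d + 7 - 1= 3*d^2 + 19*d + 6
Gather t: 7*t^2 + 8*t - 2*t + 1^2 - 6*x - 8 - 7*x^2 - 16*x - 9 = 7*t^2 + 6*t - 7*x^2 - 22*x - 16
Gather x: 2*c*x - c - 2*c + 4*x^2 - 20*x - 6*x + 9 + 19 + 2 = -3*c + 4*x^2 + x*(2*c - 26) + 30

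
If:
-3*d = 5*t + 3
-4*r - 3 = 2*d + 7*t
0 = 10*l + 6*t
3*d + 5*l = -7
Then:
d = -11/6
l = -3/10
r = -17/24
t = 1/2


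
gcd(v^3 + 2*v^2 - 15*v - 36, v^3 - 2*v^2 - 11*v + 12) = v^2 - v - 12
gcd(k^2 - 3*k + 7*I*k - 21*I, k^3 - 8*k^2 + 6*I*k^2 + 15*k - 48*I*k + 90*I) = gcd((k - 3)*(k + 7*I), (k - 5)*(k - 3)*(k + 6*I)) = k - 3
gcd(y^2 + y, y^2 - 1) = y + 1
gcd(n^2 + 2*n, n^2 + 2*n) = n^2 + 2*n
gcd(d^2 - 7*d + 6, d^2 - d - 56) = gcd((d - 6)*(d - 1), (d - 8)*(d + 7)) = 1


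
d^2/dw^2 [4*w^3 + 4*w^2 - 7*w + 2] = 24*w + 8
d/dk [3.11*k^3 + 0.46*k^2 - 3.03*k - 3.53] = 9.33*k^2 + 0.92*k - 3.03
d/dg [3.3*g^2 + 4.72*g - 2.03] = 6.6*g + 4.72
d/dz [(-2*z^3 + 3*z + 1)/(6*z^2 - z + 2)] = (-12*z^4 + 4*z^3 - 30*z^2 - 12*z + 7)/(36*z^4 - 12*z^3 + 25*z^2 - 4*z + 4)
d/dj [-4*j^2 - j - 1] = -8*j - 1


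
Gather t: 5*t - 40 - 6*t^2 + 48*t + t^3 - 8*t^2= t^3 - 14*t^2 + 53*t - 40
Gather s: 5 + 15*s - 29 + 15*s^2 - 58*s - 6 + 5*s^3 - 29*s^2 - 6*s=5*s^3 - 14*s^2 - 49*s - 30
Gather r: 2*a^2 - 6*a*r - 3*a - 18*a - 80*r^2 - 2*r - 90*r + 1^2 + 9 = 2*a^2 - 21*a - 80*r^2 + r*(-6*a - 92) + 10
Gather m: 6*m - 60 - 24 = 6*m - 84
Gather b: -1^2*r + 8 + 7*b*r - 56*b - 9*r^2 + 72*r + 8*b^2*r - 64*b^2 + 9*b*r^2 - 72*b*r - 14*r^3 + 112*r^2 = b^2*(8*r - 64) + b*(9*r^2 - 65*r - 56) - 14*r^3 + 103*r^2 + 71*r + 8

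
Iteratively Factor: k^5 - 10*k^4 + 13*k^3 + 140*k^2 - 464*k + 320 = (k + 4)*(k^4 - 14*k^3 + 69*k^2 - 136*k + 80) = (k - 4)*(k + 4)*(k^3 - 10*k^2 + 29*k - 20) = (k - 4)*(k - 1)*(k + 4)*(k^2 - 9*k + 20) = (k - 4)^2*(k - 1)*(k + 4)*(k - 5)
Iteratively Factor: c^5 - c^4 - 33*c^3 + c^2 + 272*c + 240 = (c + 3)*(c^4 - 4*c^3 - 21*c^2 + 64*c + 80) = (c - 4)*(c + 3)*(c^3 - 21*c - 20) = (c - 5)*(c - 4)*(c + 3)*(c^2 + 5*c + 4) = (c - 5)*(c - 4)*(c + 1)*(c + 3)*(c + 4)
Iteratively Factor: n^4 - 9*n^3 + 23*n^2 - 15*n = (n)*(n^3 - 9*n^2 + 23*n - 15) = n*(n - 5)*(n^2 - 4*n + 3) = n*(n - 5)*(n - 1)*(n - 3)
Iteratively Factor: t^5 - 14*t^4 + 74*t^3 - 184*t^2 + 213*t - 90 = (t - 1)*(t^4 - 13*t^3 + 61*t^2 - 123*t + 90) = (t - 3)*(t - 1)*(t^3 - 10*t^2 + 31*t - 30) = (t - 3)^2*(t - 1)*(t^2 - 7*t + 10) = (t - 3)^2*(t - 2)*(t - 1)*(t - 5)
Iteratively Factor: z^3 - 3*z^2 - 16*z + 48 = (z + 4)*(z^2 - 7*z + 12) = (z - 4)*(z + 4)*(z - 3)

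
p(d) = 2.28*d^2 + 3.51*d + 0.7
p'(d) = 4.56*d + 3.51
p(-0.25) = -0.04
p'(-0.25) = 2.37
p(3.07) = 32.96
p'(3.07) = 17.51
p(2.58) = 24.93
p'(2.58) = 15.27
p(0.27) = 1.81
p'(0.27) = 4.74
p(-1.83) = 1.91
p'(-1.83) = -4.83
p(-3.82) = 20.56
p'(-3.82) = -13.91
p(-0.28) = -0.10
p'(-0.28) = 2.23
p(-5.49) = 50.15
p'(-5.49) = -21.52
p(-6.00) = 61.72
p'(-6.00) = -23.85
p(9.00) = 216.97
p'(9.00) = 44.55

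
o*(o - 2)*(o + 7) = o^3 + 5*o^2 - 14*o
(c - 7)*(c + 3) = c^2 - 4*c - 21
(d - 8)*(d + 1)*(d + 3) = d^3 - 4*d^2 - 29*d - 24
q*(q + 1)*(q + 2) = q^3 + 3*q^2 + 2*q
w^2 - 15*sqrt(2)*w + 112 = (w - 8*sqrt(2))*(w - 7*sqrt(2))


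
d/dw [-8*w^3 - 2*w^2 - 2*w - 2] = -24*w^2 - 4*w - 2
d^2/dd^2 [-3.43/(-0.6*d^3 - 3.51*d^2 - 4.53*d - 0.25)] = (-(12.348*d + 24.0786)*(0.6*d^3 + 3.51*d^2 + 4.53*d + 0.25) + 3.43*(1.8*d^2 + 7.02*d + 4.53)*(3.6*d^2 + 14.04*d + 9.06))/(0.6*d^3 + 3.51*d^2 + 4.53*d + 0.25)^3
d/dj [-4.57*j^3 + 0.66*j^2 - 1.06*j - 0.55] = -13.71*j^2 + 1.32*j - 1.06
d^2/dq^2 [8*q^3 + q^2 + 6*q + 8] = 48*q + 2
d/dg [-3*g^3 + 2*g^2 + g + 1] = -9*g^2 + 4*g + 1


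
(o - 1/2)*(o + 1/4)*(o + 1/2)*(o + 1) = o^4 + 5*o^3/4 - 5*o/16 - 1/16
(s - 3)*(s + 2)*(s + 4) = s^3 + 3*s^2 - 10*s - 24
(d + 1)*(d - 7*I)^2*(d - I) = d^4 + d^3 - 15*I*d^3 - 63*d^2 - 15*I*d^2 - 63*d + 49*I*d + 49*I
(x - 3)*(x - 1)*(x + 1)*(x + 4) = x^4 + x^3 - 13*x^2 - x + 12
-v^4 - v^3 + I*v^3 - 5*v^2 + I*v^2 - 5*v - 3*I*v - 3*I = (v - 3*I)*(v + I)*(-I*v + 1)*(-I*v - I)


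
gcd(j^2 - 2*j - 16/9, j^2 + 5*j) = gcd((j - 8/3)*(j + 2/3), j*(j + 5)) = 1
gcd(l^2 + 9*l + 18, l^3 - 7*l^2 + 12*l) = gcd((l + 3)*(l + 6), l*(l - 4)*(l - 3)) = 1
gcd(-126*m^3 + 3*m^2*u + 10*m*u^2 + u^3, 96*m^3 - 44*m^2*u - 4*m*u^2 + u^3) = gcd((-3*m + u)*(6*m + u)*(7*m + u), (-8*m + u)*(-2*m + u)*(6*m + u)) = 6*m + u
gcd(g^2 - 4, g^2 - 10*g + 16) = g - 2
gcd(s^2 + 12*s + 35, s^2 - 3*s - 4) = 1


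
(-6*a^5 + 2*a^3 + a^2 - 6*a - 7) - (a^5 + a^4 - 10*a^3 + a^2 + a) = -7*a^5 - a^4 + 12*a^3 - 7*a - 7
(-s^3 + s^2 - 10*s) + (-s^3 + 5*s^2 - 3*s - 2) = -2*s^3 + 6*s^2 - 13*s - 2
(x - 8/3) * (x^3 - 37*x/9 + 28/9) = x^4 - 8*x^3/3 - 37*x^2/9 + 380*x/27 - 224/27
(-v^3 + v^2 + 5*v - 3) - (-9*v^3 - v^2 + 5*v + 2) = 8*v^3 + 2*v^2 - 5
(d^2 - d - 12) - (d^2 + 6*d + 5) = -7*d - 17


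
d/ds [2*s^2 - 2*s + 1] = 4*s - 2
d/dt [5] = 0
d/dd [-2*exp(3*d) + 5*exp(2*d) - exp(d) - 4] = (-6*exp(2*d) + 10*exp(d) - 1)*exp(d)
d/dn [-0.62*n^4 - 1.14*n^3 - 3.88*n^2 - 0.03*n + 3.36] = -2.48*n^3 - 3.42*n^2 - 7.76*n - 0.03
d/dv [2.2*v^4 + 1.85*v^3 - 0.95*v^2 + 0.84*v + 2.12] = 8.8*v^3 + 5.55*v^2 - 1.9*v + 0.84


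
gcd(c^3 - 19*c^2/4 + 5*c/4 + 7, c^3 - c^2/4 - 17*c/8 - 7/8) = c^2 - 3*c/4 - 7/4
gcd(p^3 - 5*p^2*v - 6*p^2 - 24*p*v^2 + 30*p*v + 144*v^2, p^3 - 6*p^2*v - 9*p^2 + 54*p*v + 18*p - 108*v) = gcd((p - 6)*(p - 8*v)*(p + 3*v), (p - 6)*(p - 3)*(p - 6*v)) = p - 6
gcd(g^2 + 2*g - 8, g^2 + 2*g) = 1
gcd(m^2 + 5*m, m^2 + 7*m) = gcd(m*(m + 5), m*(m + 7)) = m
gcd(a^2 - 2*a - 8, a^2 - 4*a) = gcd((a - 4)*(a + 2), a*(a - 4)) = a - 4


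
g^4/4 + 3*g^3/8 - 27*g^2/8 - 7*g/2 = g*(g/4 + 1)*(g - 7/2)*(g + 1)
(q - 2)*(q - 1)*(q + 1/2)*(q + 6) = q^4 + 7*q^3/2 - 29*q^2/2 + 4*q + 6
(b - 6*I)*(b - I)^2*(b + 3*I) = b^4 - 5*I*b^3 + 11*b^2 - 33*I*b - 18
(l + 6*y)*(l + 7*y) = l^2 + 13*l*y + 42*y^2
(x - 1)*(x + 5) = x^2 + 4*x - 5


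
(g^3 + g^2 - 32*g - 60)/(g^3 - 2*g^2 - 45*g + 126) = (g^2 + 7*g + 10)/(g^2 + 4*g - 21)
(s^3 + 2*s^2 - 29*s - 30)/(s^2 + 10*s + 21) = (s^3 + 2*s^2 - 29*s - 30)/(s^2 + 10*s + 21)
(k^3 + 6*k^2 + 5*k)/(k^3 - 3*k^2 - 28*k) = (k^2 + 6*k + 5)/(k^2 - 3*k - 28)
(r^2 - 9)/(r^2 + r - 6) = (r - 3)/(r - 2)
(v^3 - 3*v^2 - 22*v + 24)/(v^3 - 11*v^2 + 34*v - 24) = (v + 4)/(v - 4)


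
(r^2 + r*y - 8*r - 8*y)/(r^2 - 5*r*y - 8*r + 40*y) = (-r - y)/(-r + 5*y)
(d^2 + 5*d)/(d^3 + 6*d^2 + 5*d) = 1/(d + 1)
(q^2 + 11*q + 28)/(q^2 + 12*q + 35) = (q + 4)/(q + 5)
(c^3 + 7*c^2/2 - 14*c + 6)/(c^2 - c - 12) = (-c^3 - 7*c^2/2 + 14*c - 6)/(-c^2 + c + 12)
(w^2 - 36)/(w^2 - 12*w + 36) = (w + 6)/(w - 6)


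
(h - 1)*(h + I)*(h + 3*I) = h^3 - h^2 + 4*I*h^2 - 3*h - 4*I*h + 3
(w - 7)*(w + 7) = w^2 - 49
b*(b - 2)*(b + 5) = b^3 + 3*b^2 - 10*b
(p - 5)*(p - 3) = p^2 - 8*p + 15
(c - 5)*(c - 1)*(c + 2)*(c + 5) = c^4 + c^3 - 27*c^2 - 25*c + 50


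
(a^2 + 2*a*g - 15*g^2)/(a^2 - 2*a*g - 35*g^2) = (a - 3*g)/(a - 7*g)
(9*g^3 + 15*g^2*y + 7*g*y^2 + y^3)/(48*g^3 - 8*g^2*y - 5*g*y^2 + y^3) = (3*g^2 + 4*g*y + y^2)/(16*g^2 - 8*g*y + y^2)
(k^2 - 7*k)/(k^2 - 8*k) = (k - 7)/(k - 8)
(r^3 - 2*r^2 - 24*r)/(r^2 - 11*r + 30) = r*(r + 4)/(r - 5)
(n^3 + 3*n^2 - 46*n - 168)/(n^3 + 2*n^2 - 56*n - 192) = (n - 7)/(n - 8)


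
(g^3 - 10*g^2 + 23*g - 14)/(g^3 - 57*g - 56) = (-g^3 + 10*g^2 - 23*g + 14)/(-g^3 + 57*g + 56)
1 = 1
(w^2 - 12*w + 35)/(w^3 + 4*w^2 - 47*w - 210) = (w - 5)/(w^2 + 11*w + 30)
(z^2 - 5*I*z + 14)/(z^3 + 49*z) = (z + 2*I)/(z*(z + 7*I))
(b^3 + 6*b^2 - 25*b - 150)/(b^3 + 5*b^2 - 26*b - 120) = (b + 5)/(b + 4)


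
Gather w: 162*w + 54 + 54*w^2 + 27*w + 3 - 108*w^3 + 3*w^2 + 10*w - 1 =-108*w^3 + 57*w^2 + 199*w + 56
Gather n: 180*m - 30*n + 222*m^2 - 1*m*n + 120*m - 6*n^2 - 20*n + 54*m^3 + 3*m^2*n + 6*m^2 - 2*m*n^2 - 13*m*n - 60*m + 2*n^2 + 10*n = 54*m^3 + 228*m^2 + 240*m + n^2*(-2*m - 4) + n*(3*m^2 - 14*m - 40)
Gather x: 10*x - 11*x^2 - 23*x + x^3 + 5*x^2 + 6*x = x^3 - 6*x^2 - 7*x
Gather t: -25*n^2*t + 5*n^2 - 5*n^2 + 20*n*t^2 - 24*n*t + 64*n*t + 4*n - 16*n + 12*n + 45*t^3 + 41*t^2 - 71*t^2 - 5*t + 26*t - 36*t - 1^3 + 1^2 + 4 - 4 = 45*t^3 + t^2*(20*n - 30) + t*(-25*n^2 + 40*n - 15)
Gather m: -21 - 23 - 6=-50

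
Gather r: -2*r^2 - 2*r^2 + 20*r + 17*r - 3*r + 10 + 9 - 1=-4*r^2 + 34*r + 18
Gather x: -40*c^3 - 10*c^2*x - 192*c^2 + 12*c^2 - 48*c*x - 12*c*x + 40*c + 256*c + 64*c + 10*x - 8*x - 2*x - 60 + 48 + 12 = -40*c^3 - 180*c^2 + 360*c + x*(-10*c^2 - 60*c)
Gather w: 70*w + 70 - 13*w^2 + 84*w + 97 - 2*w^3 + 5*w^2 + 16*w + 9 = -2*w^3 - 8*w^2 + 170*w + 176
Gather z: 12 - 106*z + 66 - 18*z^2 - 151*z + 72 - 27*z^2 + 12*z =-45*z^2 - 245*z + 150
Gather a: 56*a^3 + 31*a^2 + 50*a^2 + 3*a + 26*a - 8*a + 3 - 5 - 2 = 56*a^3 + 81*a^2 + 21*a - 4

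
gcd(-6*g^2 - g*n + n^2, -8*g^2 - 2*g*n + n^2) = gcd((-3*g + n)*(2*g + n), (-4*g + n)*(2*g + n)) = 2*g + n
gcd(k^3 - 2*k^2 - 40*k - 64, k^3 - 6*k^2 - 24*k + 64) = k^2 - 4*k - 32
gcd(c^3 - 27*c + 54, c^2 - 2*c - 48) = c + 6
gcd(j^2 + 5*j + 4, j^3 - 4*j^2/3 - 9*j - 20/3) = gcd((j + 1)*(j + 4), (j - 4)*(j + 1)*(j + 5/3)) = j + 1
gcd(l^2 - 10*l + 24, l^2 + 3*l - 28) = l - 4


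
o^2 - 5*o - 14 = (o - 7)*(o + 2)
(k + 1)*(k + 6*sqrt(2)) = k^2 + k + 6*sqrt(2)*k + 6*sqrt(2)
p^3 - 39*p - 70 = (p - 7)*(p + 2)*(p + 5)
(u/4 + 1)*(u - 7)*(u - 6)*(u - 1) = u^4/4 - 5*u^3/2 - u^2/4 + 89*u/2 - 42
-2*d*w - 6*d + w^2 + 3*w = (-2*d + w)*(w + 3)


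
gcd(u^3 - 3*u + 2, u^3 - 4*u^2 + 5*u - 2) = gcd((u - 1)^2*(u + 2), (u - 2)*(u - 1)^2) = u^2 - 2*u + 1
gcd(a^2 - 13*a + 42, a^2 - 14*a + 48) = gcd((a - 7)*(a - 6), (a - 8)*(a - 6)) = a - 6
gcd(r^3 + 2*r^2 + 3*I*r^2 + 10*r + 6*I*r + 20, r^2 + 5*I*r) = r + 5*I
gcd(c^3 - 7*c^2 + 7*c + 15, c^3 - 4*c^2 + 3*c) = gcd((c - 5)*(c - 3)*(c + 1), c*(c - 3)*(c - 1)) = c - 3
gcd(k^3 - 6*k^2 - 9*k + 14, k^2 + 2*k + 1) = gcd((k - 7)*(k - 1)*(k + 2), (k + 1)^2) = 1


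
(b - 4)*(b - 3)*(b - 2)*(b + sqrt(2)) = b^4 - 9*b^3 + sqrt(2)*b^3 - 9*sqrt(2)*b^2 + 26*b^2 - 24*b + 26*sqrt(2)*b - 24*sqrt(2)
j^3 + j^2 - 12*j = j*(j - 3)*(j + 4)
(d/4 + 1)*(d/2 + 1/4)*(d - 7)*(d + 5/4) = d^4/8 - 5*d^3/32 - 261*d^2/64 - 407*d/64 - 35/16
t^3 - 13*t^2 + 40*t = t*(t - 8)*(t - 5)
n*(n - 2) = n^2 - 2*n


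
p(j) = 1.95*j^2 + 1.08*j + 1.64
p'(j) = 3.9*j + 1.08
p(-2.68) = 12.75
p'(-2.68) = -9.37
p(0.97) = 4.52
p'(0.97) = 4.86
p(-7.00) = 89.63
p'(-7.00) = -26.22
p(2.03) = 11.87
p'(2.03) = 9.00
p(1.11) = 5.24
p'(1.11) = 5.41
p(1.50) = 7.65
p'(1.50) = 6.93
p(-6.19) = 69.67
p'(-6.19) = -23.06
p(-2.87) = 14.60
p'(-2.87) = -10.11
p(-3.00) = 15.95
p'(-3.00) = -10.62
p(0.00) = 1.64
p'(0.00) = 1.08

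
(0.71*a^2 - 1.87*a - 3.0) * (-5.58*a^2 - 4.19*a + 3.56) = -3.9618*a^4 + 7.4597*a^3 + 27.1029*a^2 + 5.9128*a - 10.68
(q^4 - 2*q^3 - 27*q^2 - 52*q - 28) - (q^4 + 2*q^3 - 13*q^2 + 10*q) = -4*q^3 - 14*q^2 - 62*q - 28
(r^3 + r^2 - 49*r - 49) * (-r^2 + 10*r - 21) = -r^5 + 9*r^4 + 38*r^3 - 462*r^2 + 539*r + 1029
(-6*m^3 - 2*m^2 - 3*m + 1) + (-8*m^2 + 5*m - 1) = -6*m^3 - 10*m^2 + 2*m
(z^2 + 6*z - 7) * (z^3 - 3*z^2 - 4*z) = z^5 + 3*z^4 - 29*z^3 - 3*z^2 + 28*z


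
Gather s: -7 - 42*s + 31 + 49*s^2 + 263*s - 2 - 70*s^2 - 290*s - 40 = -21*s^2 - 69*s - 18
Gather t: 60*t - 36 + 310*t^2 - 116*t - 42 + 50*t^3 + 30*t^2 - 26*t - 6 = 50*t^3 + 340*t^2 - 82*t - 84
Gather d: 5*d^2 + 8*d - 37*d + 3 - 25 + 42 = 5*d^2 - 29*d + 20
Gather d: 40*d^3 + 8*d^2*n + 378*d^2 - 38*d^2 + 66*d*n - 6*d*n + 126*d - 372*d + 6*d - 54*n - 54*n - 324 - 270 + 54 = 40*d^3 + d^2*(8*n + 340) + d*(60*n - 240) - 108*n - 540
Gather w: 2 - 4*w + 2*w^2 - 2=2*w^2 - 4*w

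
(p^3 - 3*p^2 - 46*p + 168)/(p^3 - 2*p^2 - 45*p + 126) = (p - 4)/(p - 3)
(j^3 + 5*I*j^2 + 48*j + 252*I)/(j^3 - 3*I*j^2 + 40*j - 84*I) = (j + 6*I)/(j - 2*I)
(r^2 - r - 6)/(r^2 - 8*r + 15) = (r + 2)/(r - 5)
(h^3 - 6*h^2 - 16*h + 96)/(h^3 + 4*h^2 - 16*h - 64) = (h - 6)/(h + 4)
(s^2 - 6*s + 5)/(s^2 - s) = (s - 5)/s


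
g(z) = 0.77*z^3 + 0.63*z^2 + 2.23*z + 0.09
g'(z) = 2.31*z^2 + 1.26*z + 2.23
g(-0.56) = -1.10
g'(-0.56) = 2.25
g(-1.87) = -6.91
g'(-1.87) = 7.95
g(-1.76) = -6.08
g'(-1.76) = 7.17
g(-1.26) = -3.26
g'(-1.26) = 4.31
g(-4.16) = -53.72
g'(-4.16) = 36.96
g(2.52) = 22.03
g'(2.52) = 20.07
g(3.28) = 41.35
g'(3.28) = 31.21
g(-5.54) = -123.85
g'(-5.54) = 66.15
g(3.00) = 33.24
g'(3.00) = 26.80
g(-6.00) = -156.93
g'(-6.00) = 77.83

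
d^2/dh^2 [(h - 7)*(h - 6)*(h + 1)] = 6*h - 24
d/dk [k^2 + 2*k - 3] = 2*k + 2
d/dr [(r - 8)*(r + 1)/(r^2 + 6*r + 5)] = 13/(r^2 + 10*r + 25)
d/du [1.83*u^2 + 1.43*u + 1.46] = 3.66*u + 1.43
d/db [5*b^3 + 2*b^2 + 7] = b*(15*b + 4)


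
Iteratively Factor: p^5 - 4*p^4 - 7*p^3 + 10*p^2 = (p + 2)*(p^4 - 6*p^3 + 5*p^2) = (p - 1)*(p + 2)*(p^3 - 5*p^2) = p*(p - 1)*(p + 2)*(p^2 - 5*p) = p^2*(p - 1)*(p + 2)*(p - 5)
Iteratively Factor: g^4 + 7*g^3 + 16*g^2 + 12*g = (g + 3)*(g^3 + 4*g^2 + 4*g) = (g + 2)*(g + 3)*(g^2 + 2*g) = (g + 2)^2*(g + 3)*(g)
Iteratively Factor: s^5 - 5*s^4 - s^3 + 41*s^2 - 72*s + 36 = (s - 1)*(s^4 - 4*s^3 - 5*s^2 + 36*s - 36) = (s - 3)*(s - 1)*(s^3 - s^2 - 8*s + 12) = (s - 3)*(s - 1)*(s + 3)*(s^2 - 4*s + 4) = (s - 3)*(s - 2)*(s - 1)*(s + 3)*(s - 2)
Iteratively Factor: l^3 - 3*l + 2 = (l + 2)*(l^2 - 2*l + 1) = (l - 1)*(l + 2)*(l - 1)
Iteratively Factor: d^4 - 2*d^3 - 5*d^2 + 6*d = (d + 2)*(d^3 - 4*d^2 + 3*d) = (d - 3)*(d + 2)*(d^2 - d) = (d - 3)*(d - 1)*(d + 2)*(d)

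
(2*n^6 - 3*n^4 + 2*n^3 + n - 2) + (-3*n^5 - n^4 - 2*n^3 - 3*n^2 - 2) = 2*n^6 - 3*n^5 - 4*n^4 - 3*n^2 + n - 4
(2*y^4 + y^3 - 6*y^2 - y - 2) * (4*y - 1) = 8*y^5 + 2*y^4 - 25*y^3 + 2*y^2 - 7*y + 2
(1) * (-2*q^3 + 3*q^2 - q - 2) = -2*q^3 + 3*q^2 - q - 2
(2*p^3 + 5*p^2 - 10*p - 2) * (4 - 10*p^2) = -20*p^5 - 50*p^4 + 108*p^3 + 40*p^2 - 40*p - 8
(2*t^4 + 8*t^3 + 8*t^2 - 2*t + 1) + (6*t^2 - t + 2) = 2*t^4 + 8*t^3 + 14*t^2 - 3*t + 3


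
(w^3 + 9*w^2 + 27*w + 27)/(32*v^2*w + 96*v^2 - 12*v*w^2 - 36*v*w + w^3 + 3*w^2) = (w^2 + 6*w + 9)/(32*v^2 - 12*v*w + w^2)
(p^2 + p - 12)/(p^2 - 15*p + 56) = (p^2 + p - 12)/(p^2 - 15*p + 56)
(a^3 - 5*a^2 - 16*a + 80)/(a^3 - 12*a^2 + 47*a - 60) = (a + 4)/(a - 3)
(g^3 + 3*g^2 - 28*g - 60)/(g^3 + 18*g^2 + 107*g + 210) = (g^2 - 3*g - 10)/(g^2 + 12*g + 35)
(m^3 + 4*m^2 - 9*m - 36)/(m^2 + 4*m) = m - 9/m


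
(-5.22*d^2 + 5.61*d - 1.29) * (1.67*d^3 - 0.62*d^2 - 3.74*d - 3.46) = -8.7174*d^5 + 12.6051*d^4 + 13.8903*d^3 - 2.1204*d^2 - 14.586*d + 4.4634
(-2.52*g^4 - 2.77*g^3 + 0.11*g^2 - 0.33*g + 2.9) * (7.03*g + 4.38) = -17.7156*g^5 - 30.5107*g^4 - 11.3593*g^3 - 1.8381*g^2 + 18.9416*g + 12.702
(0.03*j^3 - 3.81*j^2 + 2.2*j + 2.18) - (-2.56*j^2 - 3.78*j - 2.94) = 0.03*j^3 - 1.25*j^2 + 5.98*j + 5.12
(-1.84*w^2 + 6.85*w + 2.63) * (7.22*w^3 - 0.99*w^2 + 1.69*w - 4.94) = -13.2848*w^5 + 51.2786*w^4 + 9.0975*w^3 + 18.0624*w^2 - 29.3943*w - 12.9922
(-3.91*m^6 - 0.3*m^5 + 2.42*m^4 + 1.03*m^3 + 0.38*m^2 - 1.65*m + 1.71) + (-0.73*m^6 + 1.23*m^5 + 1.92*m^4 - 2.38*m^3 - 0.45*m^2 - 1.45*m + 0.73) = -4.64*m^6 + 0.93*m^5 + 4.34*m^4 - 1.35*m^3 - 0.07*m^2 - 3.1*m + 2.44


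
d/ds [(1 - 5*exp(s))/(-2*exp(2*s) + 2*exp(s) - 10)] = (-(2*exp(s) - 1)*(5*exp(s) - 1) + 5*exp(2*s) - 5*exp(s) + 25)*exp(s)/(2*(exp(2*s) - exp(s) + 5)^2)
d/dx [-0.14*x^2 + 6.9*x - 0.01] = 6.9 - 0.28*x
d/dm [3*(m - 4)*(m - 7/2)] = 6*m - 45/2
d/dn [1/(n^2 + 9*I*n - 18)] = (-2*n - 9*I)/(n^2 + 9*I*n - 18)^2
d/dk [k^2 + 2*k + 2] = 2*k + 2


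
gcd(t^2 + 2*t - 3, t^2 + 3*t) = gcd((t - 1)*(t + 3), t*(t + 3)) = t + 3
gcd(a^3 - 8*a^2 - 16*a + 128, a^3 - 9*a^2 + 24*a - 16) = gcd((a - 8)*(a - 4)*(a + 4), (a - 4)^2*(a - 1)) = a - 4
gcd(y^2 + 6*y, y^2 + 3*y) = y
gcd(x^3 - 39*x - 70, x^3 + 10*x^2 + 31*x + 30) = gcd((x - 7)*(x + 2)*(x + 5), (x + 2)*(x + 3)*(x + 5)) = x^2 + 7*x + 10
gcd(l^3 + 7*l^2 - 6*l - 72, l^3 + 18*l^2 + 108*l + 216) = l + 6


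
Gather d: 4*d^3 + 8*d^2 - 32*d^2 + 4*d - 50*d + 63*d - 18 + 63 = 4*d^3 - 24*d^2 + 17*d + 45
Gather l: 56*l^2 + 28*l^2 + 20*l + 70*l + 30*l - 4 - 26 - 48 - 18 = 84*l^2 + 120*l - 96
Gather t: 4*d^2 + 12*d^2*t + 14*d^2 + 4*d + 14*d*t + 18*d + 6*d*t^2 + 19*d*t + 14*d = 18*d^2 + 6*d*t^2 + 36*d + t*(12*d^2 + 33*d)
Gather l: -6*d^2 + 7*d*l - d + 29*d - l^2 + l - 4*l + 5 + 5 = -6*d^2 + 28*d - l^2 + l*(7*d - 3) + 10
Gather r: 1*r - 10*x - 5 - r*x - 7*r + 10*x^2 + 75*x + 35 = r*(-x - 6) + 10*x^2 + 65*x + 30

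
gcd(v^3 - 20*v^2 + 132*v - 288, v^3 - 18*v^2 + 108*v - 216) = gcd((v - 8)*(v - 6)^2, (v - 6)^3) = v^2 - 12*v + 36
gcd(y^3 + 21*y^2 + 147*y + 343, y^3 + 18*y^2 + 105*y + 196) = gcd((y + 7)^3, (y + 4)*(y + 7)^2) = y^2 + 14*y + 49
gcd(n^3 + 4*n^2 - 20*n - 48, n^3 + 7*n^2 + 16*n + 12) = n + 2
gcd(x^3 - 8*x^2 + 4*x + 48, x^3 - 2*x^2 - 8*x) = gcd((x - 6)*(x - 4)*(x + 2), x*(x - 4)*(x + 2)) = x^2 - 2*x - 8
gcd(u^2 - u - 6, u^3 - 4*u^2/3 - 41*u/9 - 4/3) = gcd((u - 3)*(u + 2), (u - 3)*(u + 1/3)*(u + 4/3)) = u - 3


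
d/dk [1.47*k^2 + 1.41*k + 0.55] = 2.94*k + 1.41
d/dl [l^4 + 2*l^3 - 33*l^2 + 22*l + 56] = 4*l^3 + 6*l^2 - 66*l + 22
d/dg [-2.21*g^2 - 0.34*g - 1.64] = -4.42*g - 0.34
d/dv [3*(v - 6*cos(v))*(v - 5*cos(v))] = 33*v*sin(v) + 6*v - 90*sin(2*v) - 33*cos(v)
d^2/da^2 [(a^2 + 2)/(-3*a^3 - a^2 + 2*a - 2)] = 2*(-9*a^6 - 126*a^4 - 8*a^3 + 36*a^2 + 48*a - 8)/(27*a^9 + 27*a^8 - 45*a^7 + 19*a^6 + 66*a^5 - 54*a^4 + 4*a^3 + 36*a^2 - 24*a + 8)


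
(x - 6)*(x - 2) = x^2 - 8*x + 12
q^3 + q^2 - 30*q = q*(q - 5)*(q + 6)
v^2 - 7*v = v*(v - 7)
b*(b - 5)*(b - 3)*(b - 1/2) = b^4 - 17*b^3/2 + 19*b^2 - 15*b/2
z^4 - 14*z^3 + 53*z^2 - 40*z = z*(z - 8)*(z - 5)*(z - 1)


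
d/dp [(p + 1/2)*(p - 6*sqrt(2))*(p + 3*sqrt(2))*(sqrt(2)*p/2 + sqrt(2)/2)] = 2*sqrt(2)*p^3 - 9*p^2 + 9*sqrt(2)*p^2/4 - 71*sqrt(2)*p/2 - 9*p - 27*sqrt(2) - 3/2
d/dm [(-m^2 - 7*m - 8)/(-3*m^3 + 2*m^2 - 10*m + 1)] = 3*(-m^4 - 14*m^3 - 16*m^2 + 10*m - 29)/(9*m^6 - 12*m^5 + 64*m^4 - 46*m^3 + 104*m^2 - 20*m + 1)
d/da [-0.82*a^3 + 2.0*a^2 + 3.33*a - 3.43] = -2.46*a^2 + 4.0*a + 3.33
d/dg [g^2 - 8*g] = 2*g - 8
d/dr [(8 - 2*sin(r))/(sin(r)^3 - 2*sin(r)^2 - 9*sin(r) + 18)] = 4*(sin(r)^3 - 7*sin(r)^2 + 8*sin(r) + 9)*cos(r)/(sin(r)^3 - 2*sin(r)^2 - 9*sin(r) + 18)^2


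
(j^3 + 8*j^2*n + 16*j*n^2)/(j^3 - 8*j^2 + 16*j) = (j^2 + 8*j*n + 16*n^2)/(j^2 - 8*j + 16)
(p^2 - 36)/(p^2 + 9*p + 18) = (p - 6)/(p + 3)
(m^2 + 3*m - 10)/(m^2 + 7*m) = (m^2 + 3*m - 10)/(m*(m + 7))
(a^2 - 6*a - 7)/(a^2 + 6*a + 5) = (a - 7)/(a + 5)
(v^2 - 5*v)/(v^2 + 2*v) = (v - 5)/(v + 2)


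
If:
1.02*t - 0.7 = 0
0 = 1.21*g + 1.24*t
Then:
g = -0.70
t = 0.69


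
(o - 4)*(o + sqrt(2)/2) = o^2 - 4*o + sqrt(2)*o/2 - 2*sqrt(2)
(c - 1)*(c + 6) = c^2 + 5*c - 6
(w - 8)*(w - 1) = w^2 - 9*w + 8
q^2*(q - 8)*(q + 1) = q^4 - 7*q^3 - 8*q^2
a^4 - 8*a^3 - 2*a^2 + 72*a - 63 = (a - 7)*(a - 3)*(a - 1)*(a + 3)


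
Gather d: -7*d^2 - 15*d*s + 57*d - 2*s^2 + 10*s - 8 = -7*d^2 + d*(57 - 15*s) - 2*s^2 + 10*s - 8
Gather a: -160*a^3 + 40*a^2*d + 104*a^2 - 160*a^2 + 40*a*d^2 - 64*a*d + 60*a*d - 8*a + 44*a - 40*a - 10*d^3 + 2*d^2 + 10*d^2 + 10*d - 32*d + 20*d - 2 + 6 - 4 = -160*a^3 + a^2*(40*d - 56) + a*(40*d^2 - 4*d - 4) - 10*d^3 + 12*d^2 - 2*d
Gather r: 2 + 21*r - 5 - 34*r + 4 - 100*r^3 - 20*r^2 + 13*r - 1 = -100*r^3 - 20*r^2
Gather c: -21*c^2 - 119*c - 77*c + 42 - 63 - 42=-21*c^2 - 196*c - 63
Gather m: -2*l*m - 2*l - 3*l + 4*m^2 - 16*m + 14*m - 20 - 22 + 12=-5*l + 4*m^2 + m*(-2*l - 2) - 30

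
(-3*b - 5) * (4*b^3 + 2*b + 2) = -12*b^4 - 20*b^3 - 6*b^2 - 16*b - 10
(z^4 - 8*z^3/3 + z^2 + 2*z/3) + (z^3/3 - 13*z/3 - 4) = z^4 - 7*z^3/3 + z^2 - 11*z/3 - 4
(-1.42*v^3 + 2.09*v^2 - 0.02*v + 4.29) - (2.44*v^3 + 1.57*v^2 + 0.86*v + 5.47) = -3.86*v^3 + 0.52*v^2 - 0.88*v - 1.18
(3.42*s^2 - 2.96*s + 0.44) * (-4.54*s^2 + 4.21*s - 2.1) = -15.5268*s^4 + 27.8366*s^3 - 21.6412*s^2 + 8.0684*s - 0.924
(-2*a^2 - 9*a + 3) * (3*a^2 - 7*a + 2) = -6*a^4 - 13*a^3 + 68*a^2 - 39*a + 6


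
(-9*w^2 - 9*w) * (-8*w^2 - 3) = 72*w^4 + 72*w^3 + 27*w^2 + 27*w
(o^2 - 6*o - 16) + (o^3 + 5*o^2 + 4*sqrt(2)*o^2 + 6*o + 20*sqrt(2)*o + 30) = o^3 + 4*sqrt(2)*o^2 + 6*o^2 + 20*sqrt(2)*o + 14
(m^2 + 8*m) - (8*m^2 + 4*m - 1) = -7*m^2 + 4*m + 1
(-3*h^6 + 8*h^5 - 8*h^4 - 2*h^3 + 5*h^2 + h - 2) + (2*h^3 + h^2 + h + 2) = -3*h^6 + 8*h^5 - 8*h^4 + 6*h^2 + 2*h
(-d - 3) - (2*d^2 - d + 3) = -2*d^2 - 6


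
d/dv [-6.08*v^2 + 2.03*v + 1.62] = 2.03 - 12.16*v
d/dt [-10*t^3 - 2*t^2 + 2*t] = -30*t^2 - 4*t + 2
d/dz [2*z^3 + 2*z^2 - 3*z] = 6*z^2 + 4*z - 3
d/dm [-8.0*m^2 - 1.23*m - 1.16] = -16.0*m - 1.23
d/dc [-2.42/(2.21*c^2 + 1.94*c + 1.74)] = (10.6964*c + 4.6948)/(2.21*c^2 + 1.94*c + 1.74)^2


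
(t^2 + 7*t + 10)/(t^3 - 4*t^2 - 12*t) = (t + 5)/(t*(t - 6))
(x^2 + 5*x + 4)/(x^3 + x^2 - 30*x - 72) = (x + 1)/(x^2 - 3*x - 18)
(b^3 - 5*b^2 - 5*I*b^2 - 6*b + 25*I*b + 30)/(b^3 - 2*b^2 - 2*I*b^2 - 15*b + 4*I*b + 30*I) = (b - 3*I)/(b + 3)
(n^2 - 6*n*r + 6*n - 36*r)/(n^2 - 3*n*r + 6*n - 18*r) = (-n + 6*r)/(-n + 3*r)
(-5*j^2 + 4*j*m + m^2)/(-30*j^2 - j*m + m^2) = (j - m)/(6*j - m)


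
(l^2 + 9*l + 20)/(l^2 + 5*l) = (l + 4)/l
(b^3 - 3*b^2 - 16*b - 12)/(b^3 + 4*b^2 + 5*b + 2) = (b - 6)/(b + 1)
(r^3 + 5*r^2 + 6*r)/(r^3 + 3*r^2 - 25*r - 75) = r*(r + 2)/(r^2 - 25)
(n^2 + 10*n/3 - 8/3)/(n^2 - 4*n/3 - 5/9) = 3*(-3*n^2 - 10*n + 8)/(-9*n^2 + 12*n + 5)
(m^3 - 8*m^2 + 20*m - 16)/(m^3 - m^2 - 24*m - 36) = (-m^3 + 8*m^2 - 20*m + 16)/(-m^3 + m^2 + 24*m + 36)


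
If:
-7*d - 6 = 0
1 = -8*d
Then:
No Solution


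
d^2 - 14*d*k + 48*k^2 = (d - 8*k)*(d - 6*k)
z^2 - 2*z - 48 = (z - 8)*(z + 6)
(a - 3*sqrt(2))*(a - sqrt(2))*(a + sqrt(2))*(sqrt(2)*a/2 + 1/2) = sqrt(2)*a^4/2 - 5*a^3/2 - 5*sqrt(2)*a^2/2 + 5*a + 3*sqrt(2)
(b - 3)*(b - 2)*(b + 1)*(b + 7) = b^4 + 3*b^3 - 27*b^2 + 13*b + 42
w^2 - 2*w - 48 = (w - 8)*(w + 6)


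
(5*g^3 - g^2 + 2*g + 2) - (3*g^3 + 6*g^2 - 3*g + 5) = 2*g^3 - 7*g^2 + 5*g - 3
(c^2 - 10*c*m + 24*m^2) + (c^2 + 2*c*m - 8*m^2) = 2*c^2 - 8*c*m + 16*m^2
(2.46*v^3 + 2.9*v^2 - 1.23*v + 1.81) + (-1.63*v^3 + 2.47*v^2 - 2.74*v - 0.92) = 0.83*v^3 + 5.37*v^2 - 3.97*v + 0.89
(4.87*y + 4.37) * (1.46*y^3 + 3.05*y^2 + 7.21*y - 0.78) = 7.1102*y^4 + 21.2337*y^3 + 48.4412*y^2 + 27.7091*y - 3.4086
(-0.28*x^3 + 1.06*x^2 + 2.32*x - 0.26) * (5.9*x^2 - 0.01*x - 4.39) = -1.652*x^5 + 6.2568*x^4 + 14.9066*x^3 - 6.2106*x^2 - 10.1822*x + 1.1414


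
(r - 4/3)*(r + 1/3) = r^2 - r - 4/9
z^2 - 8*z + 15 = (z - 5)*(z - 3)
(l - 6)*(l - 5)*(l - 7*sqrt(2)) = l^3 - 11*l^2 - 7*sqrt(2)*l^2 + 30*l + 77*sqrt(2)*l - 210*sqrt(2)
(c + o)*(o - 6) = c*o - 6*c + o^2 - 6*o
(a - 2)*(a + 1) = a^2 - a - 2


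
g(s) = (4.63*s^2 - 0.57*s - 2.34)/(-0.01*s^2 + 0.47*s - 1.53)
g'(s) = (0.02*s - 0.47)*(4.63*s^2 - 0.57*s - 2.34)/(-0.01*s^2 + 0.47*s - 1.53)^2 + (9.26*s - 0.57)/(-0.01*s^2 + 0.47*s - 1.53)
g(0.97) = -1.35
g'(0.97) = -8.33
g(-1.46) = -3.74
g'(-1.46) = 5.46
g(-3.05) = -13.89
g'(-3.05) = 7.01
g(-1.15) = -2.13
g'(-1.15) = 4.88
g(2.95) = -157.34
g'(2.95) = -396.55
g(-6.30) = -37.85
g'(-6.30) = 7.44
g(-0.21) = 1.24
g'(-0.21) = 1.90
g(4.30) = 264.02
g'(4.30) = -203.00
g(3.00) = -179.14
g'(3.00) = -479.33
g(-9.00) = -57.51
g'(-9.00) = 7.08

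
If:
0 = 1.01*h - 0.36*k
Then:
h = 0.356435643564356*k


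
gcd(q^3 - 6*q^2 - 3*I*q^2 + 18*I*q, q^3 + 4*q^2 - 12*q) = q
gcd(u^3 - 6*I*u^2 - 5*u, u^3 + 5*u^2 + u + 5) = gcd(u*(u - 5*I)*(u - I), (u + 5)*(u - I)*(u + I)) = u - I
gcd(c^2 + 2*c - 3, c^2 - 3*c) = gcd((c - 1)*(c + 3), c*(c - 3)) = 1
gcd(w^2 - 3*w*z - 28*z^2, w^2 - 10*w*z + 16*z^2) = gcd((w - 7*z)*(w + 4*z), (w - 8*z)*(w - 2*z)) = 1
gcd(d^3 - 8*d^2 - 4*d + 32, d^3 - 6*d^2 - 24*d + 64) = d^2 - 10*d + 16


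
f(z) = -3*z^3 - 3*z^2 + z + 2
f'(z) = -9*z^2 - 6*z + 1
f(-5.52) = 409.66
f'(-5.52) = -240.11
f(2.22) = -43.39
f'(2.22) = -56.68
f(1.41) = -10.96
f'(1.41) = -25.35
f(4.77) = -387.08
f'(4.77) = -232.40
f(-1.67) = 5.94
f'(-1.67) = -14.08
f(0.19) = 2.06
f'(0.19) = -0.46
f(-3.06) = 56.81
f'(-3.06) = -64.91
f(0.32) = 1.91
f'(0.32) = -1.84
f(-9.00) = 1937.00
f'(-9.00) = -674.00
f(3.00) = -103.00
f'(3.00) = -98.00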